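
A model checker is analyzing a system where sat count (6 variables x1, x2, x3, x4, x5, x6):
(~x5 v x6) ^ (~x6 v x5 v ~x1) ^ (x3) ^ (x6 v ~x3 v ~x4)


CNF with 4 clauses over 6 vars (64 assignments).
An assignment satisfies CNF iff every clause has >=1 true literal.
Check each row (bits = x1,x2,x3,x4,x5,x6; clause T/F shown):
  row 0 [000000]: clauses=TTFT -> 0
  row 1 [000001]: clauses=TTFT -> 0
  row 2 [000010]: clauses=FTFT -> 0
  row 3 [000011]: clauses=TTFT -> 0
  row 4 [000100]: clauses=TTFT -> 0
  (every remaining row is evaluated the same way; all 64 results are listed next)
Full result column, 8 rows per line (x1,x2,x3 fixed per line; x4,x5,x6 runs 000..111 left to right):
  rows 0-7 [x1,x2,x3=000]: 00000000  (ones: 0)
  rows 8-15 [x1,x2,x3=001]: 11010101  (ones: 5)
  rows 16-23 [x1,x2,x3=010]: 00000000  (ones: 0)
  rows 24-31 [x1,x2,x3=011]: 11010101  (ones: 5)
  rows 32-39 [x1,x2,x3=100]: 00000000  (ones: 0)
  rows 40-47 [x1,x2,x3=101]: 10010001  (ones: 3)
  rows 48-55 [x1,x2,x3=110]: 00000000  (ones: 0)
  rows 56-63 [x1,x2,x3=111]: 10010001  (ones: 3)
Satisfying assignments = 0+5+0+5+0+3+0+3 = 16

16


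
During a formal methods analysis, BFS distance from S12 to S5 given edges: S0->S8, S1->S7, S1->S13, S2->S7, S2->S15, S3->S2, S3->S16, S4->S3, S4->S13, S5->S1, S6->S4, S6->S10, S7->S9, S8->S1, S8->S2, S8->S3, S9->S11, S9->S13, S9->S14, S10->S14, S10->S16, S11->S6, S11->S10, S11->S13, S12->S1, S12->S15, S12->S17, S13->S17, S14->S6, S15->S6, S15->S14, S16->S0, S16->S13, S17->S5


BFS layer-by-layer from S12:
  dist 0: {S12}
  dist 1: {S1, S15, S17}
  dist 2: {S5, S6, S7, S13, S14}
  -> S5 reached at distance 2
Shortest path length = 2

2


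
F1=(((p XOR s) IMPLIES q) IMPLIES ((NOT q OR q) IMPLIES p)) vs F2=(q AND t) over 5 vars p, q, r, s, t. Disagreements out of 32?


F1 = (((p XOR s) IMPLIES q) IMPLIES ((NOT q OR q) IMPLIES p))
F2 = (q AND t)
Evaluate both on each of 32 rows (bits = p,q,r,s,t):
  row 0 [00000]: F1=0 F2=0 -> 0
  row 1 [00001]: F1=0 F2=0 -> 0
  row 2 [00010]: F1=1 F2=0 (differ) -> 1
  row 3 [00011]: F1=1 F2=0 (differ) -> 1
  row 4 [00100]: F1=0 F2=0 -> 0
  row 5 [00101]: F1=0 F2=0 -> 0
  row 6 [00110]: F1=1 F2=0 (differ) -> 1
  row 7 [00111]: F1=1 F2=0 (differ) -> 1
  row 8 [01000]: F1=0 F2=0 -> 0
  row 9 [01001]: F1=0 F2=1 (differ) -> 1
  row 10 [01010]: F1=0 F2=0 -> 0
  row 11 [01011]: F1=0 F2=1 (differ) -> 1
  row 12 [01100]: F1=0 F2=0 -> 0
  row 13 [01101]: F1=0 F2=1 (differ) -> 1
  row 14 [01110]: F1=0 F2=0 -> 0
  row 15 [01111]: F1=0 F2=1 (differ) -> 1
  row 16 [10000]: F1=1 F2=0 (differ) -> 1
  row 17 [10001]: F1=1 F2=0 (differ) -> 1
  row 18 [10010]: F1=1 F2=0 (differ) -> 1
  row 19 [10011]: F1=1 F2=0 (differ) -> 1
  row 20 [10100]: F1=1 F2=0 (differ) -> 1
  row 21 [10101]: F1=1 F2=0 (differ) -> 1
  row 22 [10110]: F1=1 F2=0 (differ) -> 1
  row 23 [10111]: F1=1 F2=0 (differ) -> 1
  row 24 [11000]: F1=1 F2=0 (differ) -> 1
  row 25 [11001]: F1=1 F2=1 -> 0
  row 26 [11010]: F1=1 F2=0 (differ) -> 1
  row 27 [11011]: F1=1 F2=1 -> 0
  row 28 [11100]: F1=1 F2=0 (differ) -> 1
  row 29 [11101]: F1=1 F2=1 -> 0
  row 30 [11110]: F1=1 F2=0 (differ) -> 1
  row 31 [11111]: F1=1 F2=1 -> 0
Full result column, 8 rows per line (p,q fixed per line; r,s,t runs 000..111 left to right):
  rows 0-7 [p,q=00]: 00110011  (ones: 4)
  rows 8-15 [p,q=01]: 01010101  (ones: 4)
  rows 16-23 [p,q=10]: 11111111  (ones: 8)
  rows 24-31 [p,q=11]: 10101010  (ones: 4)
Disagreements = 4+4+8+4 = 20

20


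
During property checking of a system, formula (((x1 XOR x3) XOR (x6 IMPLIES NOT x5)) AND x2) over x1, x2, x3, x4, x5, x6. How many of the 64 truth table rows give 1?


Formula: (((x1 XOR x3) XOR (x6 IMPLIES NOT x5)) AND x2) over 6 vars (64 rows)
Evaluate each row (x1, x2, x3, x4, x5, x6 as bits, MSB first):
  row 0 [000000]: (((0 XOR 0) XOR (0 IMPLIES NOT 0)) AND 0) -> 0
  row 1 [000001]: (((0 XOR 0) XOR (1 IMPLIES NOT 0)) AND 0) -> 0
  row 2 [000010]: (((0 XOR 0) XOR (0 IMPLIES NOT 1)) AND 0) -> 0
  row 3 [000011]: (((0 XOR 0) XOR (1 IMPLIES NOT 1)) AND 0) -> 0
  row 4 [000100]: (((0 XOR 0) XOR (0 IMPLIES NOT 0)) AND 0) -> 0
  (every remaining row is evaluated the same way; all 64 results are listed next)
Full result column, 8 rows per line (x1,x2,x3 fixed per line; x4,x5,x6 runs 000..111 left to right):
  rows 0-7 [x1,x2,x3=000]: 00000000  (ones: 0)
  rows 8-15 [x1,x2,x3=001]: 00000000  (ones: 0)
  rows 16-23 [x1,x2,x3=010]: 11101110  (ones: 6)
  rows 24-31 [x1,x2,x3=011]: 00010001  (ones: 2)
  rows 32-39 [x1,x2,x3=100]: 00000000  (ones: 0)
  rows 40-47 [x1,x2,x3=101]: 00000000  (ones: 0)
  rows 48-55 [x1,x2,x3=110]: 00010001  (ones: 2)
  rows 56-63 [x1,x2,x3=111]: 11101110  (ones: 6)
Count of 1-rows = 0+0+6+2+0+0+2+6 = 16

16


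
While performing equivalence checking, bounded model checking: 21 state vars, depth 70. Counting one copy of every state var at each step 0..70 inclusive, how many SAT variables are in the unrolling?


BMC unrolls to depth k, creating one copy of each state var for steps 0..k.
Step count = 70 + 1 = 71 (steps 0 through 70)
Vars per step = 21
Total = 21 * 71 = 1491

1491


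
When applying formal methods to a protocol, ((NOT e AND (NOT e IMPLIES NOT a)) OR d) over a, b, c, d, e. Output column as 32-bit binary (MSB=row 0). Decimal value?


Formula: ((NOT e AND (NOT e IMPLIES NOT a)) OR d) over a, b, c, d, e (32 rows)
Evaluate each row (bits = a,b,c,d,e, MSB first):
  row 0 [00000]: ((NOT 0 AND (NOT 0 IMPLIES NOT 0)) OR 0) -> 1
  row 1 [00001]: ((NOT 1 AND (NOT 1 IMPLIES NOT 0)) OR 0) -> 0
  row 2 [00010]: ((NOT 0 AND (NOT 0 IMPLIES NOT 0)) OR 1) -> 1
  row 3 [00011]: ((NOT 1 AND (NOT 1 IMPLIES NOT 0)) OR 1) -> 1
  row 4 [00100]: ((NOT 0 AND (NOT 0 IMPLIES NOT 0)) OR 0) -> 1
  row 5 [00101]: ((NOT 1 AND (NOT 1 IMPLIES NOT 0)) OR 0) -> 0
  row 6 [00110]: ((NOT 0 AND (NOT 0 IMPLIES NOT 0)) OR 1) -> 1
  row 7 [00111]: ((NOT 1 AND (NOT 1 IMPLIES NOT 0)) OR 1) -> 1
  row 8 [01000]: ((NOT 0 AND (NOT 0 IMPLIES NOT 0)) OR 0) -> 1
  row 9 [01001]: ((NOT 1 AND (NOT 1 IMPLIES NOT 0)) OR 0) -> 0
  row 10 [01010]: ((NOT 0 AND (NOT 0 IMPLIES NOT 0)) OR 1) -> 1
  row 11 [01011]: ((NOT 1 AND (NOT 1 IMPLIES NOT 0)) OR 1) -> 1
  row 12 [01100]: ((NOT 0 AND (NOT 0 IMPLIES NOT 0)) OR 0) -> 1
  row 13 [01101]: ((NOT 1 AND (NOT 1 IMPLIES NOT 0)) OR 0) -> 0
  row 14 [01110]: ((NOT 0 AND (NOT 0 IMPLIES NOT 0)) OR 1) -> 1
  row 15 [01111]: ((NOT 1 AND (NOT 1 IMPLIES NOT 0)) OR 1) -> 1
  row 16 [10000]: ((NOT 0 AND (NOT 0 IMPLIES NOT 1)) OR 0) -> 0
  row 17 [10001]: ((NOT 1 AND (NOT 1 IMPLIES NOT 1)) OR 0) -> 0
  row 18 [10010]: ((NOT 0 AND (NOT 0 IMPLIES NOT 1)) OR 1) -> 1
  row 19 [10011]: ((NOT 1 AND (NOT 1 IMPLIES NOT 1)) OR 1) -> 1
  row 20 [10100]: ((NOT 0 AND (NOT 0 IMPLIES NOT 1)) OR 0) -> 0
  row 21 [10101]: ((NOT 1 AND (NOT 1 IMPLIES NOT 1)) OR 0) -> 0
  row 22 [10110]: ((NOT 0 AND (NOT 0 IMPLIES NOT 1)) OR 1) -> 1
  row 23 [10111]: ((NOT 1 AND (NOT 1 IMPLIES NOT 1)) OR 1) -> 1
  row 24 [11000]: ((NOT 0 AND (NOT 0 IMPLIES NOT 1)) OR 0) -> 0
  row 25 [11001]: ((NOT 1 AND (NOT 1 IMPLIES NOT 1)) OR 0) -> 0
  row 26 [11010]: ((NOT 0 AND (NOT 0 IMPLIES NOT 1)) OR 1) -> 1
  row 27 [11011]: ((NOT 1 AND (NOT 1 IMPLIES NOT 1)) OR 1) -> 1
  row 28 [11100]: ((NOT 0 AND (NOT 0 IMPLIES NOT 1)) OR 0) -> 0
  row 29 [11101]: ((NOT 1 AND (NOT 1 IMPLIES NOT 1)) OR 0) -> 0
  row 30 [11110]: ((NOT 0 AND (NOT 0 IMPLIES NOT 1)) OR 1) -> 1
  row 31 [11111]: ((NOT 1 AND (NOT 1 IMPLIES NOT 1)) OR 1) -> 1
Full result column, 4 rows per line (a,b,c fixed per line; d,e runs 00..11 left to right):
  rows 0-3 [a,b,c=000]: 1011  = hex B
  rows 4-7 [a,b,c=001]: 1011  = hex B
  rows 8-11 [a,b,c=010]: 1011  = hex B
  rows 12-15 [a,b,c=011]: 1011  = hex B
  rows 16-19 [a,b,c=100]: 0011  = hex 3
  rows 20-23 [a,b,c=101]: 0011  = hex 3
  rows 24-27 [a,b,c=110]: 0011  = hex 3
  rows 28-31 [a,b,c=111]: 0011  = hex 3
Output column (row 0 .. row 31) = 10111011101110110011001100110011
Output column grouped in 4s = 1011 1011 1011 1011 0011 0011 0011 0011 = 0xBBBB3333
Convert to decimal digit by digit (value = value*16 + digit):
  B -> 11
  11*16 + 11 (B) = 187
  187*16 + 11 (B) = 3003
  3003*16 + 11 (B) = 48059
  48059*16 + 3 = 768947
  768947*16 + 3 = 12303155
  12303155*16 + 3 = 196850483
  196850483*16 + 3 = 3149607731
Decimal = 3149607731

3149607731


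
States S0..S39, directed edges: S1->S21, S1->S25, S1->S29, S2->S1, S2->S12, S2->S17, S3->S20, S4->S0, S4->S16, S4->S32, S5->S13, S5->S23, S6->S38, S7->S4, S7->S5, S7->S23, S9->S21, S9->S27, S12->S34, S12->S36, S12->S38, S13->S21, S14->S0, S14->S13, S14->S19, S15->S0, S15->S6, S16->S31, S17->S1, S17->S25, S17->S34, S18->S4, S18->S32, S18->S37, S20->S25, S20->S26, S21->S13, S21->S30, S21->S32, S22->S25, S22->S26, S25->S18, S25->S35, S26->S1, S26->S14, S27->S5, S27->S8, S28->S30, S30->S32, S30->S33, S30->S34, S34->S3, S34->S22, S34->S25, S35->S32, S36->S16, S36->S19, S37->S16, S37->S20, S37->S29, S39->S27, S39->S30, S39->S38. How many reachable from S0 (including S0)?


BFS from S0:
  layer 0: {S0}
Reachable set: {S0}
Count = 1

1


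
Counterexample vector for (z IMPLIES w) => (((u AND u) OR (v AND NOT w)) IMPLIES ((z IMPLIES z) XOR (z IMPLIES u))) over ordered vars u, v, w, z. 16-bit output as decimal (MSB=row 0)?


F1 = (z IMPLIES w)
F2 = (((u AND u) OR (v AND NOT w)) IMPLIES ((z IMPLIES z) XOR (z IMPLIES u)))
Counterexample to F1=>F2 is where F1=1 and F2=0.
Evaluate each row (bits = u,v,w,z, MSB first):
  row 0 [0000]: F1=1 F2=1 -> F1&~F2 -> 0
  row 1 [0001]: F1=0 F2=1 -> F1&~F2 -> 0
  row 2 [0010]: F1=1 F2=1 -> F1&~F2 -> 0
  row 3 [0011]: F1=1 F2=1 -> F1&~F2 -> 0
  row 4 [0100]: F1=1 F2=0 -> F1&~F2 -> 1
  row 5 [0101]: F1=0 F2=1 -> F1&~F2 -> 0
  row 6 [0110]: F1=1 F2=1 -> F1&~F2 -> 0
  row 7 [0111]: F1=1 F2=1 -> F1&~F2 -> 0
  row 8 [1000]: F1=1 F2=0 -> F1&~F2 -> 1
  row 9 [1001]: F1=0 F2=0 -> F1&~F2 -> 0
  row 10 [1010]: F1=1 F2=0 -> F1&~F2 -> 1
  row 11 [1011]: F1=1 F2=0 -> F1&~F2 -> 1
  row 12 [1100]: F1=1 F2=0 -> F1&~F2 -> 1
  row 13 [1101]: F1=0 F2=0 -> F1&~F2 -> 0
  row 14 [1110]: F1=1 F2=0 -> F1&~F2 -> 1
  row 15 [1111]: F1=1 F2=0 -> F1&~F2 -> 1
Full result column, 4 rows per line (u,v fixed per line; w,z runs 00..11 left to right):
  rows 0-3 [u,v=00]: 0000  = hex 0
  rows 4-7 [u,v=01]: 1000  = hex 8
  rows 8-11 [u,v=10]: 1011  = hex B
  rows 12-15 [u,v=11]: 1011  = hex B
Counterexample vector (row 0 .. row 15) = 0000100010111011
Output column grouped in 4s = 0000 1000 1011 1011 = 0x08BB
Convert to decimal digit by digit (value = value*16 + digit):
  0 -> 0
  0*16 + 8 = 8
  8*16 + 11 (B) = 139
  139*16 + 11 (B) = 2235
Decimal = 2235

2235


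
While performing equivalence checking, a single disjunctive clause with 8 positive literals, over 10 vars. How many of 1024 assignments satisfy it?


Step 1: Total=2^10=1024
Step 2: Unsat when all 8 false: 2^2=4
Step 3: Sat=1024-4=1020

1020


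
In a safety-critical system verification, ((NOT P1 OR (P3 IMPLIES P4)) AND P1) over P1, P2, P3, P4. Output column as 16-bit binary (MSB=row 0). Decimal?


Formula: ((NOT P1 OR (P3 IMPLIES P4)) AND P1) over P1, P2, P3, P4 (16 rows)
Evaluate each row (bits = P1,P2,P3,P4, MSB first):
  row 0 [0000]: ((NOT 0 OR (0 IMPLIES 0)) AND 0) -> 0
  row 1 [0001]: ((NOT 0 OR (0 IMPLIES 1)) AND 0) -> 0
  row 2 [0010]: ((NOT 0 OR (1 IMPLIES 0)) AND 0) -> 0
  row 3 [0011]: ((NOT 0 OR (1 IMPLIES 1)) AND 0) -> 0
  row 4 [0100]: ((NOT 0 OR (0 IMPLIES 0)) AND 0) -> 0
  row 5 [0101]: ((NOT 0 OR (0 IMPLIES 1)) AND 0) -> 0
  row 6 [0110]: ((NOT 0 OR (1 IMPLIES 0)) AND 0) -> 0
  row 7 [0111]: ((NOT 0 OR (1 IMPLIES 1)) AND 0) -> 0
  row 8 [1000]: ((NOT 1 OR (0 IMPLIES 0)) AND 1) -> 1
  row 9 [1001]: ((NOT 1 OR (0 IMPLIES 1)) AND 1) -> 1
  row 10 [1010]: ((NOT 1 OR (1 IMPLIES 0)) AND 1) -> 0
  row 11 [1011]: ((NOT 1 OR (1 IMPLIES 1)) AND 1) -> 1
  row 12 [1100]: ((NOT 1 OR (0 IMPLIES 0)) AND 1) -> 1
  row 13 [1101]: ((NOT 1 OR (0 IMPLIES 1)) AND 1) -> 1
  row 14 [1110]: ((NOT 1 OR (1 IMPLIES 0)) AND 1) -> 0
  row 15 [1111]: ((NOT 1 OR (1 IMPLIES 1)) AND 1) -> 1
Full result column, 4 rows per line (P1,P2 fixed per line; P3,P4 runs 00..11 left to right):
  rows 0-3 [P1,P2=00]: 0000  = hex 0
  rows 4-7 [P1,P2=01]: 0000  = hex 0
  rows 8-11 [P1,P2=10]: 1101  = hex D
  rows 12-15 [P1,P2=11]: 1101  = hex D
Output column (row 0 .. row 15) = 0000000011011101
Output column grouped in 4s = 0000 0000 1101 1101 = 0x00DD
Convert to decimal digit by digit (value = value*16 + digit):
  0 -> 0
  0*16 + 0 = 0
  0*16 + 13 (D) = 13
  13*16 + 13 (D) = 221
Decimal = 221

221


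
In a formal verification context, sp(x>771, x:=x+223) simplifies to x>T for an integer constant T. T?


Formula: sp(P, x:=E) = exists old_x. (x = E[old_x/x]) AND P[old_x/x] (old_x is the value of x before the assignment; eliminate old_x by solving x = E[old_x/x] for old_x)
Step 1: Precondition P: x>771, i.e. old_x > 771
Step 2: Assignment gives x = old_x + 223, so old_x = x - 223
Step 3: Substitute into P: x - 223 > 771
Step 4: Simplify: x > 771+223 = 994

994


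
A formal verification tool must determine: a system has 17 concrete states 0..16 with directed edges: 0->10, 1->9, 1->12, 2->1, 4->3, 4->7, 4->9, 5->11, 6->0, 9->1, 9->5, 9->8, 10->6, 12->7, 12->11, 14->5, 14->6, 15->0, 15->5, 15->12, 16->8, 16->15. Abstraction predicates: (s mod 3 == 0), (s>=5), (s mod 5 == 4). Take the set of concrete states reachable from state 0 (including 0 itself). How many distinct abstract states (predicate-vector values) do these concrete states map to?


BFS from 0:
Concrete reachable: {0, 6, 10}
Abstract via predicates (s mod 3 == 0), (s>=5), (s mod 5 == 4):
  (0,1,0) <- {10}
  (1,0,0) <- {0}
  (1,1,0) <- {6}
Distinct abstract states = 3

3


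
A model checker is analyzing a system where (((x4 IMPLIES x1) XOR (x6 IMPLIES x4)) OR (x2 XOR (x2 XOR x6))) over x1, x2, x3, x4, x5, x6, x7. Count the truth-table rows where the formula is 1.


Formula: (((x4 IMPLIES x1) XOR (x6 IMPLIES x4)) OR (x2 XOR (x2 XOR x6))) over 7 vars (128 rows)
Evaluate each row (x1, x2, x3, x4, x5, x6, x7 as bits, MSB first):
  row 0 [0000000]: (((0 IMPLIES 0) XOR (0 IMPLIES 0)) OR (0 XOR (0 XOR 0))) -> 0
  row 1 [0000001]: (((0 IMPLIES 0) XOR (0 IMPLIES 0)) OR (0 XOR (0 XOR 0))) -> 0
  row 2 [0000010]: (((0 IMPLIES 0) XOR (1 IMPLIES 0)) OR (0 XOR (0 XOR 1))) -> 1
  row 3 [0000011]: (((0 IMPLIES 0) XOR (1 IMPLIES 0)) OR (0 XOR (0 XOR 1))) -> 1
  row 4 [0000100]: (((0 IMPLIES 0) XOR (0 IMPLIES 0)) OR (0 XOR (0 XOR 0))) -> 0
  (every remaining row is evaluated the same way; all 128 results are listed next)
Full result column, 8 rows per line (x1,x2,x3,x4 fixed per line; x5,x6,x7 runs 000..111 left to right):
  rows 0-7 [x1,x2,x3,x4=0000]: 00110011  (ones: 4)
  rows 8-15 [x1,x2,x3,x4=0001]: 11111111  (ones: 8)
  rows 16-23 [x1,x2,x3,x4=0010]: 00110011  (ones: 4)
  rows 24-31 [x1,x2,x3,x4=0011]: 11111111  (ones: 8)
  rows 32-39 [x1,x2,x3,x4=0100]: 00110011  (ones: 4)
  rows 40-47 [x1,x2,x3,x4=0101]: 11111111  (ones: 8)
  rows 48-55 [x1,x2,x3,x4=0110]: 00110011  (ones: 4)
  rows 56-63 [x1,x2,x3,x4=0111]: 11111111  (ones: 8)
  rows 64-71 [x1,x2,x3,x4=1000]: 00110011  (ones: 4)
  rows 72-79 [x1,x2,x3,x4=1001]: 00110011  (ones: 4)
  rows 80-87 [x1,x2,x3,x4=1010]: 00110011  (ones: 4)
  rows 88-95 [x1,x2,x3,x4=1011]: 00110011  (ones: 4)
  rows 96-103 [x1,x2,x3,x4=1100]: 00110011  (ones: 4)
  rows 104-111 [x1,x2,x3,x4=1101]: 00110011  (ones: 4)
  rows 112-119 [x1,x2,x3,x4=1110]: 00110011  (ones: 4)
  rows 120-127 [x1,x2,x3,x4=1111]: 00110011  (ones: 4)
Count of 1-rows = 4+8+4+8+4+8+4+8+4+4+4+4+4+4+4+4 = 80

80


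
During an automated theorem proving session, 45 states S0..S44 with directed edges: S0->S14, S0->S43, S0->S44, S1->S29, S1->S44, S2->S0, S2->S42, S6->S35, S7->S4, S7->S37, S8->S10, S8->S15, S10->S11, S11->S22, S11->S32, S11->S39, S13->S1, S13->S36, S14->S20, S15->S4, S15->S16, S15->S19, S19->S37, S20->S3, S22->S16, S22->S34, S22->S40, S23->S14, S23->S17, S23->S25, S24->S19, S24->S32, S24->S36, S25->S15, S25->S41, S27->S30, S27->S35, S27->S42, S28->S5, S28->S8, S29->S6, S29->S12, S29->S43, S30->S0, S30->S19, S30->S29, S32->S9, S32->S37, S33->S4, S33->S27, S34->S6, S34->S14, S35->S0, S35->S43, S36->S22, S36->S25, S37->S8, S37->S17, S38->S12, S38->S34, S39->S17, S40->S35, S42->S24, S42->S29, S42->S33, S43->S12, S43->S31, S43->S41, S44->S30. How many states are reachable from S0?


BFS from S0:
  layer 0: {S0}
  layer 1: {S14, S43, S44}
  layer 2: {S12, S20, S30, S31, S41}
  layer 3: {S3, S19, S29}
  layer 4: {S6, S37}
  layer 5: {S8, S17, S35}
  layer 6: {S10, S15}
  layer 7: {S4, S11, S16}
  layer 8: {S22, S32, S39}
  layer 9: {S9, S34, S40}
Reachable set: {S0, S3, S4, S6, S8, S9, S10, S11, S12, S14, S15, S16, S17, S19, S20, S22, S29, S30, S31, S32, S34, S35, S37, S39, S40, S41, S43, S44}
Count = 28

28


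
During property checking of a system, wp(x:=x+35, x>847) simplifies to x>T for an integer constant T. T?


Formula: wp(x:=E, P) = P[E/x] (substitute E for x in postcondition)
Step 1: Postcondition: x>847
Step 2: Substitute x+35 for x: x+35>847
Step 3: Solve for x: x > 847-35 = 812

812


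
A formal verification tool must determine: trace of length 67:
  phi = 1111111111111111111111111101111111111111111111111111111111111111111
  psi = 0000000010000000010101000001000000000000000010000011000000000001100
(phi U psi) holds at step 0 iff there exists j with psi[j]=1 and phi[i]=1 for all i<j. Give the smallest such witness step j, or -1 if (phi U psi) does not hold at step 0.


(phi U psi) at 0: need smallest j with psi[j]=1 and phi[i]=1 for all i in [0,j).
Scan from step 0:
  step 0: phi=1, psi=0 -> continue
  step 1: phi=1, psi=0 -> continue
  step 2: phi=1, psi=0 -> continue
  step 3: phi=1, psi=0 -> continue
  step 8: psi=1 and phi held for [0,8) -> witness found
Witness step = 8

8


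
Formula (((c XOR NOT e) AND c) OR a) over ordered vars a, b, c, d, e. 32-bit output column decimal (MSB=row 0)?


Formula: (((c XOR NOT e) AND c) OR a) over a, b, c, d, e (32 rows)
Evaluate each row (bits = a,b,c,d,e, MSB first):
  row 0 [00000]: (((0 XOR NOT 0) AND 0) OR 0) -> 0
  row 1 [00001]: (((0 XOR NOT 1) AND 0) OR 0) -> 0
  row 2 [00010]: (((0 XOR NOT 0) AND 0) OR 0) -> 0
  row 3 [00011]: (((0 XOR NOT 1) AND 0) OR 0) -> 0
  row 4 [00100]: (((1 XOR NOT 0) AND 1) OR 0) -> 0
  row 5 [00101]: (((1 XOR NOT 1) AND 1) OR 0) -> 1
  row 6 [00110]: (((1 XOR NOT 0) AND 1) OR 0) -> 0
  row 7 [00111]: (((1 XOR NOT 1) AND 1) OR 0) -> 1
  row 8 [01000]: (((0 XOR NOT 0) AND 0) OR 0) -> 0
  row 9 [01001]: (((0 XOR NOT 1) AND 0) OR 0) -> 0
  row 10 [01010]: (((0 XOR NOT 0) AND 0) OR 0) -> 0
  row 11 [01011]: (((0 XOR NOT 1) AND 0) OR 0) -> 0
  row 12 [01100]: (((1 XOR NOT 0) AND 1) OR 0) -> 0
  row 13 [01101]: (((1 XOR NOT 1) AND 1) OR 0) -> 1
  row 14 [01110]: (((1 XOR NOT 0) AND 1) OR 0) -> 0
  row 15 [01111]: (((1 XOR NOT 1) AND 1) OR 0) -> 1
  row 16 [10000]: (((0 XOR NOT 0) AND 0) OR 1) -> 1
  row 17 [10001]: (((0 XOR NOT 1) AND 0) OR 1) -> 1
  row 18 [10010]: (((0 XOR NOT 0) AND 0) OR 1) -> 1
  row 19 [10011]: (((0 XOR NOT 1) AND 0) OR 1) -> 1
  row 20 [10100]: (((1 XOR NOT 0) AND 1) OR 1) -> 1
  row 21 [10101]: (((1 XOR NOT 1) AND 1) OR 1) -> 1
  row 22 [10110]: (((1 XOR NOT 0) AND 1) OR 1) -> 1
  row 23 [10111]: (((1 XOR NOT 1) AND 1) OR 1) -> 1
  row 24 [11000]: (((0 XOR NOT 0) AND 0) OR 1) -> 1
  row 25 [11001]: (((0 XOR NOT 1) AND 0) OR 1) -> 1
  row 26 [11010]: (((0 XOR NOT 0) AND 0) OR 1) -> 1
  row 27 [11011]: (((0 XOR NOT 1) AND 0) OR 1) -> 1
  row 28 [11100]: (((1 XOR NOT 0) AND 1) OR 1) -> 1
  row 29 [11101]: (((1 XOR NOT 1) AND 1) OR 1) -> 1
  row 30 [11110]: (((1 XOR NOT 0) AND 1) OR 1) -> 1
  row 31 [11111]: (((1 XOR NOT 1) AND 1) OR 1) -> 1
Full result column, 4 rows per line (a,b,c fixed per line; d,e runs 00..11 left to right):
  rows 0-3 [a,b,c=000]: 0000  = hex 0
  rows 4-7 [a,b,c=001]: 0101  = hex 5
  rows 8-11 [a,b,c=010]: 0000  = hex 0
  rows 12-15 [a,b,c=011]: 0101  = hex 5
  rows 16-19 [a,b,c=100]: 1111  = hex F
  rows 20-23 [a,b,c=101]: 1111  = hex F
  rows 24-27 [a,b,c=110]: 1111  = hex F
  rows 28-31 [a,b,c=111]: 1111  = hex F
Output column (row 0 .. row 31) = 00000101000001011111111111111111
Output column grouped in 4s = 0000 0101 0000 0101 1111 1111 1111 1111 = 0x0505FFFF
Convert to decimal digit by digit (value = value*16 + digit):
  0 -> 0
  0*16 + 5 = 5
  5*16 + 0 = 80
  80*16 + 5 = 1285
  1285*16 + 15 (F) = 20575
  20575*16 + 15 (F) = 329215
  329215*16 + 15 (F) = 5267455
  5267455*16 + 15 (F) = 84279295
Decimal = 84279295

84279295


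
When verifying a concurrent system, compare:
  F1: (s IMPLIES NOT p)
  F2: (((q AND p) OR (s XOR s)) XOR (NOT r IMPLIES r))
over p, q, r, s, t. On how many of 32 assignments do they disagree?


F1 = (s IMPLIES NOT p)
F2 = (((q AND p) OR (s XOR s)) XOR (NOT r IMPLIES r))
Evaluate both on each of 32 rows (bits = p,q,r,s,t):
  row 0 [00000]: F1=1 F2=0 (differ) -> 1
  row 1 [00001]: F1=1 F2=0 (differ) -> 1
  row 2 [00010]: F1=1 F2=0 (differ) -> 1
  row 3 [00011]: F1=1 F2=0 (differ) -> 1
  row 4 [00100]: F1=1 F2=1 -> 0
  row 5 [00101]: F1=1 F2=1 -> 0
  row 6 [00110]: F1=1 F2=1 -> 0
  row 7 [00111]: F1=1 F2=1 -> 0
  row 8 [01000]: F1=1 F2=0 (differ) -> 1
  row 9 [01001]: F1=1 F2=0 (differ) -> 1
  row 10 [01010]: F1=1 F2=0 (differ) -> 1
  row 11 [01011]: F1=1 F2=0 (differ) -> 1
  row 12 [01100]: F1=1 F2=1 -> 0
  row 13 [01101]: F1=1 F2=1 -> 0
  row 14 [01110]: F1=1 F2=1 -> 0
  row 15 [01111]: F1=1 F2=1 -> 0
  row 16 [10000]: F1=1 F2=0 (differ) -> 1
  row 17 [10001]: F1=1 F2=0 (differ) -> 1
  row 18 [10010]: F1=0 F2=0 -> 0
  row 19 [10011]: F1=0 F2=0 -> 0
  row 20 [10100]: F1=1 F2=1 -> 0
  row 21 [10101]: F1=1 F2=1 -> 0
  row 22 [10110]: F1=0 F2=1 (differ) -> 1
  row 23 [10111]: F1=0 F2=1 (differ) -> 1
  row 24 [11000]: F1=1 F2=1 -> 0
  row 25 [11001]: F1=1 F2=1 -> 0
  row 26 [11010]: F1=0 F2=1 (differ) -> 1
  row 27 [11011]: F1=0 F2=1 (differ) -> 1
  row 28 [11100]: F1=1 F2=0 (differ) -> 1
  row 29 [11101]: F1=1 F2=0 (differ) -> 1
  row 30 [11110]: F1=0 F2=0 -> 0
  row 31 [11111]: F1=0 F2=0 -> 0
Full result column, 8 rows per line (p,q fixed per line; r,s,t runs 000..111 left to right):
  rows 0-7 [p,q=00]: 11110000  (ones: 4)
  rows 8-15 [p,q=01]: 11110000  (ones: 4)
  rows 16-23 [p,q=10]: 11000011  (ones: 4)
  rows 24-31 [p,q=11]: 00111100  (ones: 4)
Disagreements = 4+4+4+4 = 16

16


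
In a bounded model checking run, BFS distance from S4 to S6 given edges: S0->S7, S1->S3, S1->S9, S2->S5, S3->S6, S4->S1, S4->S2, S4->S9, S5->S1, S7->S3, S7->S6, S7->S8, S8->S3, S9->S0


BFS layer-by-layer from S4:
  dist 0: {S4}
  dist 1: {S1, S2, S9}
  dist 2: {S0, S3, S5}
  dist 3: {S6, S7}
  -> S6 reached at distance 3
Shortest path length = 3

3


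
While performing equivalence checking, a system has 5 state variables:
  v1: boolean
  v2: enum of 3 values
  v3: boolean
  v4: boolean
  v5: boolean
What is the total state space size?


State space = product of domain sizes of all variables.
Domain sizes:
  v1 (boolean): 2
  v2 (enum of 3 values): 3
  v3 (boolean): 2
  v4 (boolean): 2
  v5 (boolean): 2
Product = 2 * 3 * 2 * 2 * 2 = 48

48


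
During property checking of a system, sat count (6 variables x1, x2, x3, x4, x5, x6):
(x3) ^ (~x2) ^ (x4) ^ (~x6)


CNF with 4 clauses over 6 vars (64 assignments).
An assignment satisfies CNF iff every clause has >=1 true literal.
Check each row (bits = x1,x2,x3,x4,x5,x6; clause T/F shown):
  row 0 [000000]: clauses=FTFT -> 0
  row 1 [000001]: clauses=FTFF -> 0
  row 2 [000010]: clauses=FTFT -> 0
  row 3 [000011]: clauses=FTFF -> 0
  row 4 [000100]: clauses=FTTT -> 0
  (every remaining row is evaluated the same way; all 64 results are listed next)
Full result column, 8 rows per line (x1,x2,x3 fixed per line; x4,x5,x6 runs 000..111 left to right):
  rows 0-7 [x1,x2,x3=000]: 00000000  (ones: 0)
  rows 8-15 [x1,x2,x3=001]: 00001010  (ones: 2)
  rows 16-23 [x1,x2,x3=010]: 00000000  (ones: 0)
  rows 24-31 [x1,x2,x3=011]: 00000000  (ones: 0)
  rows 32-39 [x1,x2,x3=100]: 00000000  (ones: 0)
  rows 40-47 [x1,x2,x3=101]: 00001010  (ones: 2)
  rows 48-55 [x1,x2,x3=110]: 00000000  (ones: 0)
  rows 56-63 [x1,x2,x3=111]: 00000000  (ones: 0)
Satisfying assignments = 0+2+0+0+0+2+0+0 = 4

4


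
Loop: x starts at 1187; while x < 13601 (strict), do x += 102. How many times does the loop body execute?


Step 1: x goes from 1187 toward 13601 by 102; the body runs while x<13601, so iterations = ceil((bound-start)/step)
Step 2: Distance=12414
Step 3: ceil(12414/102)=122

122


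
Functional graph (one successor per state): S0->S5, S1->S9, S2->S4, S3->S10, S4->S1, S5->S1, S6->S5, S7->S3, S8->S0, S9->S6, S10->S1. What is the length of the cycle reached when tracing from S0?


Trace from S0 until a state repeats:
  S0 -> S5 -> S1 -> S9 -> S6 -> S5
S5 first seen at step 1, revisited at step 5.
Cycle length = 5 - 1 = 4

4


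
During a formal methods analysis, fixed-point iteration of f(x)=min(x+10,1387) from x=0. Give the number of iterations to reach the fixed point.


Step 1: x=0, cap=1387, increment=10
Step 2: x grows by 10 each step until capped at 1387; fixed point is x=1387
Step 3: iterations = ceil(1387/10) = 139

139


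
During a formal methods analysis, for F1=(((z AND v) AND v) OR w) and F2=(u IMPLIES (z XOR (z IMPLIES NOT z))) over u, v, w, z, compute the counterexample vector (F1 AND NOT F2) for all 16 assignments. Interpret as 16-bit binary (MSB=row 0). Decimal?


F1 = (((z AND v) AND v) OR w)
F2 = (u IMPLIES (z XOR (z IMPLIES NOT z)))
Counterexample to F1=>F2 is where F1=1 and F2=0.
Evaluate each row (bits = u,v,w,z, MSB first):
  row 0 [0000]: F1=0 F2=1 -> F1&~F2 -> 0
  row 1 [0001]: F1=0 F2=1 -> F1&~F2 -> 0
  row 2 [0010]: F1=1 F2=1 -> F1&~F2 -> 0
  row 3 [0011]: F1=1 F2=1 -> F1&~F2 -> 0
  row 4 [0100]: F1=0 F2=1 -> F1&~F2 -> 0
  row 5 [0101]: F1=1 F2=1 -> F1&~F2 -> 0
  row 6 [0110]: F1=1 F2=1 -> F1&~F2 -> 0
  row 7 [0111]: F1=1 F2=1 -> F1&~F2 -> 0
  row 8 [1000]: F1=0 F2=1 -> F1&~F2 -> 0
  row 9 [1001]: F1=0 F2=1 -> F1&~F2 -> 0
  row 10 [1010]: F1=1 F2=1 -> F1&~F2 -> 0
  row 11 [1011]: F1=1 F2=1 -> F1&~F2 -> 0
  row 12 [1100]: F1=0 F2=1 -> F1&~F2 -> 0
  row 13 [1101]: F1=1 F2=1 -> F1&~F2 -> 0
  row 14 [1110]: F1=1 F2=1 -> F1&~F2 -> 0
  row 15 [1111]: F1=1 F2=1 -> F1&~F2 -> 0
Full result column, 4 rows per line (u,v fixed per line; w,z runs 00..11 left to right):
  rows 0-3 [u,v=00]: 0000  = hex 0
  rows 4-7 [u,v=01]: 0000  = hex 0
  rows 8-11 [u,v=10]: 0000  = hex 0
  rows 12-15 [u,v=11]: 0000  = hex 0
Counterexample vector (row 0 .. row 15) = 0000000000000000
Output column grouped in 4s = 0000 0000 0000 0000 = 0x0000
Convert to decimal digit by digit (value = value*16 + digit):
  0 -> 0
  0*16 + 0 = 0
  0*16 + 0 = 0
  0*16 + 0 = 0
Decimal = 0

0


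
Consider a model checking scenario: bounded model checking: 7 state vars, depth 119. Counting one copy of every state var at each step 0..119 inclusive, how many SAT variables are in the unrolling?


BMC unrolls to depth k, creating one copy of each state var for steps 0..k.
Step count = 119 + 1 = 120 (steps 0 through 119)
Vars per step = 7
Total = 7 * 120 = 840

840


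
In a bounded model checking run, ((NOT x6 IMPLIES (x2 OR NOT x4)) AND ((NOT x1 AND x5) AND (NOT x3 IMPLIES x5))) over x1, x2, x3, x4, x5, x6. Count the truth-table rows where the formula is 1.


Formula: ((NOT x6 IMPLIES (x2 OR NOT x4)) AND ((NOT x1 AND x5) AND (NOT x3 IMPLIES x5))) over 6 vars (64 rows)
Evaluate each row (x1, x2, x3, x4, x5, x6 as bits, MSB first):
  row 0 [000000]: ((NOT 0 IMPLIES (0 OR NOT 0)) AND ((NOT 0 AND 0) AND (NOT 0 IMPLIES 0))) -> 0
  row 1 [000001]: ((NOT 1 IMPLIES (0 OR NOT 0)) AND ((NOT 0 AND 0) AND (NOT 0 IMPLIES 0))) -> 0
  row 2 [000010]: ((NOT 0 IMPLIES (0 OR NOT 0)) AND ((NOT 0 AND 1) AND (NOT 0 IMPLIES 1))) -> 1
  row 3 [000011]: ((NOT 1 IMPLIES (0 OR NOT 0)) AND ((NOT 0 AND 1) AND (NOT 0 IMPLIES 1))) -> 1
  row 4 [000100]: ((NOT 0 IMPLIES (0 OR NOT 1)) AND ((NOT 0 AND 0) AND (NOT 0 IMPLIES 0))) -> 0
  (every remaining row is evaluated the same way; all 64 results are listed next)
Full result column, 8 rows per line (x1,x2,x3 fixed per line; x4,x5,x6 runs 000..111 left to right):
  rows 0-7 [x1,x2,x3=000]: 00110001  (ones: 3)
  rows 8-15 [x1,x2,x3=001]: 00110001  (ones: 3)
  rows 16-23 [x1,x2,x3=010]: 00110011  (ones: 4)
  rows 24-31 [x1,x2,x3=011]: 00110011  (ones: 4)
  rows 32-39 [x1,x2,x3=100]: 00000000  (ones: 0)
  rows 40-47 [x1,x2,x3=101]: 00000000  (ones: 0)
  rows 48-55 [x1,x2,x3=110]: 00000000  (ones: 0)
  rows 56-63 [x1,x2,x3=111]: 00000000  (ones: 0)
Count of 1-rows = 3+3+4+4+0+0+0+0 = 14

14


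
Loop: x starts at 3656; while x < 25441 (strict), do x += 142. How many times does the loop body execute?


Step 1: x goes from 3656 toward 25441 by 142; the body runs while x<25441, so iterations = ceil((bound-start)/step)
Step 2: Distance=21785
Step 3: ceil(21785/142)=154

154


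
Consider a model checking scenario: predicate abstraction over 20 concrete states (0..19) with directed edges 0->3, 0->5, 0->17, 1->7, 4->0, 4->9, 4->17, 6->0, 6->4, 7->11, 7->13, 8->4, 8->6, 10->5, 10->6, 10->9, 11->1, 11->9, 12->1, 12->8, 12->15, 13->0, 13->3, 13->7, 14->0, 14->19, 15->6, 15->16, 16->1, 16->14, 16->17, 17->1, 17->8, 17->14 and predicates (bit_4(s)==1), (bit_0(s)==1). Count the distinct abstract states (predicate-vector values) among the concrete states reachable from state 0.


BFS from 0:
Concrete reachable: {0, 1, 3, 4, 5, 6, 7, 8, 9, 11, 13, 14, 17, 19}
Abstract via predicates (bit_4(s)==1), (bit_0(s)==1):
  (0,0) <- {0, 4, 6, 8, 14}
  (0,1) <- {1, 3, 5, 7, 9, 11, 13}
  (1,1) <- {17, 19}
Distinct abstract states = 3

3


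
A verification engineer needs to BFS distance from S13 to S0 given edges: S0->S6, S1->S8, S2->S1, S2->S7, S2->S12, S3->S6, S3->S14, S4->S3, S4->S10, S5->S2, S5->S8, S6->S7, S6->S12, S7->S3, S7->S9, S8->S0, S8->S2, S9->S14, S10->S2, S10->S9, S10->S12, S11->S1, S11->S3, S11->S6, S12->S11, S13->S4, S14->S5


BFS layer-by-layer from S13:
  dist 0: {S13}
  dist 1: {S4}
  dist 2: {S3, S10}
  dist 3: {S2, S6, S9, S12, S14}
  dist 4: {S1, S5, S7, S11}
  dist 5: {S8}
  dist 6: {S0}
  -> S0 reached at distance 6
Shortest path length = 6

6


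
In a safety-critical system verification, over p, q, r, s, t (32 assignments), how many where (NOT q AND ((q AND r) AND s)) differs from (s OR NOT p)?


F1 = (NOT q AND ((q AND r) AND s))
F2 = (s OR NOT p)
Evaluate both on each of 32 rows (bits = p,q,r,s,t):
  row 0 [00000]: F1=0 F2=1 (differ) -> 1
  row 1 [00001]: F1=0 F2=1 (differ) -> 1
  row 2 [00010]: F1=0 F2=1 (differ) -> 1
  row 3 [00011]: F1=0 F2=1 (differ) -> 1
  row 4 [00100]: F1=0 F2=1 (differ) -> 1
  row 5 [00101]: F1=0 F2=1 (differ) -> 1
  row 6 [00110]: F1=0 F2=1 (differ) -> 1
  row 7 [00111]: F1=0 F2=1 (differ) -> 1
  row 8 [01000]: F1=0 F2=1 (differ) -> 1
  row 9 [01001]: F1=0 F2=1 (differ) -> 1
  row 10 [01010]: F1=0 F2=1 (differ) -> 1
  row 11 [01011]: F1=0 F2=1 (differ) -> 1
  row 12 [01100]: F1=0 F2=1 (differ) -> 1
  row 13 [01101]: F1=0 F2=1 (differ) -> 1
  row 14 [01110]: F1=0 F2=1 (differ) -> 1
  row 15 [01111]: F1=0 F2=1 (differ) -> 1
  row 16 [10000]: F1=0 F2=0 -> 0
  row 17 [10001]: F1=0 F2=0 -> 0
  row 18 [10010]: F1=0 F2=1 (differ) -> 1
  row 19 [10011]: F1=0 F2=1 (differ) -> 1
  row 20 [10100]: F1=0 F2=0 -> 0
  row 21 [10101]: F1=0 F2=0 -> 0
  row 22 [10110]: F1=0 F2=1 (differ) -> 1
  row 23 [10111]: F1=0 F2=1 (differ) -> 1
  row 24 [11000]: F1=0 F2=0 -> 0
  row 25 [11001]: F1=0 F2=0 -> 0
  row 26 [11010]: F1=0 F2=1 (differ) -> 1
  row 27 [11011]: F1=0 F2=1 (differ) -> 1
  row 28 [11100]: F1=0 F2=0 -> 0
  row 29 [11101]: F1=0 F2=0 -> 0
  row 30 [11110]: F1=0 F2=1 (differ) -> 1
  row 31 [11111]: F1=0 F2=1 (differ) -> 1
Full result column, 8 rows per line (p,q fixed per line; r,s,t runs 000..111 left to right):
  rows 0-7 [p,q=00]: 11111111  (ones: 8)
  rows 8-15 [p,q=01]: 11111111  (ones: 8)
  rows 16-23 [p,q=10]: 00110011  (ones: 4)
  rows 24-31 [p,q=11]: 00110011  (ones: 4)
Disagreements = 8+8+4+4 = 24

24


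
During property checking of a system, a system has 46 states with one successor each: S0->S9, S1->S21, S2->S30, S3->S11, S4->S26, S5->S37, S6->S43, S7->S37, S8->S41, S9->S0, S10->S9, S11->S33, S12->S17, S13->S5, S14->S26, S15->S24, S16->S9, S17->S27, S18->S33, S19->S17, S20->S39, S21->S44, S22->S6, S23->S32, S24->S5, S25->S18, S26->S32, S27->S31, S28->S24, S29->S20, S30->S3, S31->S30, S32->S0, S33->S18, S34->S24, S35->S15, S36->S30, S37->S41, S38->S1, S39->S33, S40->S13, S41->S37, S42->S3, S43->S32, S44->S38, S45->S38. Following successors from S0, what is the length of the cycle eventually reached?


Trace from S0 until a state repeats:
  S0 -> S9 -> S0
S0 first seen at step 0, revisited at step 2.
Cycle length = 2 - 0 = 2

2


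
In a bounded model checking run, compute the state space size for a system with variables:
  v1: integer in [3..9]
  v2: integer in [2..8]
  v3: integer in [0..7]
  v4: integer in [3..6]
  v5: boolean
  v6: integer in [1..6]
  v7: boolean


State space = product of domain sizes of all variables.
Domain sizes:
  v1 (integer in [3..9]): 7
  v2 (integer in [2..8]): 7
  v3 (integer in [0..7]): 8
  v4 (integer in [3..6]): 4
  v5 (boolean): 2
  v6 (integer in [1..6]): 6
  v7 (boolean): 2
Product = 7 * 7 * 8 * 4 * 2 * 6 * 2 = 37632

37632


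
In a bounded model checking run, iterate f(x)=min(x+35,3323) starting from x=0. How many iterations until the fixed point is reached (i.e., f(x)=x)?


Step 1: x=0, cap=3323, increment=35
Step 2: x grows by 35 each step until capped at 3323; fixed point is x=3323
Step 3: iterations = ceil(3323/35) = 95

95


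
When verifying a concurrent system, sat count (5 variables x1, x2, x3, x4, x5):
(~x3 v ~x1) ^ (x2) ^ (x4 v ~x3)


CNF with 3 clauses over 5 vars (32 assignments).
An assignment satisfies CNF iff every clause has >=1 true literal.
Check each row (bits = x1,x2,x3,x4,x5; clause T/F shown):
  row 0 [00000]: clauses=TFT -> 0
  row 1 [00001]: clauses=TFT -> 0
  row 2 [00010]: clauses=TFT -> 0
  row 3 [00011]: clauses=TFT -> 0
  row 4 [00100]: clauses=TFF -> 0
  row 5 [00101]: clauses=TFF -> 0
  row 6 [00110]: clauses=TFT -> 0
  row 7 [00111]: clauses=TFT -> 0
  row 8 [01000]: clauses=TTT -> 1
  row 9 [01001]: clauses=TTT -> 1
  row 10 [01010]: clauses=TTT -> 1
  row 11 [01011]: clauses=TTT -> 1
  row 12 [01100]: clauses=TTF -> 0
  row 13 [01101]: clauses=TTF -> 0
  row 14 [01110]: clauses=TTT -> 1
  row 15 [01111]: clauses=TTT -> 1
  row 16 [10000]: clauses=TFT -> 0
  row 17 [10001]: clauses=TFT -> 0
  row 18 [10010]: clauses=TFT -> 0
  row 19 [10011]: clauses=TFT -> 0
  row 20 [10100]: clauses=FFF -> 0
  row 21 [10101]: clauses=FFF -> 0
  row 22 [10110]: clauses=FFT -> 0
  row 23 [10111]: clauses=FFT -> 0
  row 24 [11000]: clauses=TTT -> 1
  row 25 [11001]: clauses=TTT -> 1
  row 26 [11010]: clauses=TTT -> 1
  row 27 [11011]: clauses=TTT -> 1
  row 28 [11100]: clauses=FTF -> 0
  row 29 [11101]: clauses=FTF -> 0
  row 30 [11110]: clauses=FTT -> 0
  row 31 [11111]: clauses=FTT -> 0
Full result column, 8 rows per line (x1,x2 fixed per line; x3,x4,x5 runs 000..111 left to right):
  rows 0-7 [x1,x2=00]: 00000000  (ones: 0)
  rows 8-15 [x1,x2=01]: 11110011  (ones: 6)
  rows 16-23 [x1,x2=10]: 00000000  (ones: 0)
  rows 24-31 [x1,x2=11]: 11110000  (ones: 4)
Satisfying assignments = 0+6+0+4 = 10

10


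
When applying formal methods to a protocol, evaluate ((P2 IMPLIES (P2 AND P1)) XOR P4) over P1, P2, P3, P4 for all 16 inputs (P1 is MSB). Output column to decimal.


Formula: ((P2 IMPLIES (P2 AND P1)) XOR P4) over P1, P2, P3, P4 (16 rows)
Evaluate each row (bits = P1,P2,P3,P4, MSB first):
  row 0 [0000]: ((0 IMPLIES (0 AND 0)) XOR 0) -> 1
  row 1 [0001]: ((0 IMPLIES (0 AND 0)) XOR 1) -> 0
  row 2 [0010]: ((0 IMPLIES (0 AND 0)) XOR 0) -> 1
  row 3 [0011]: ((0 IMPLIES (0 AND 0)) XOR 1) -> 0
  row 4 [0100]: ((1 IMPLIES (1 AND 0)) XOR 0) -> 0
  row 5 [0101]: ((1 IMPLIES (1 AND 0)) XOR 1) -> 1
  row 6 [0110]: ((1 IMPLIES (1 AND 0)) XOR 0) -> 0
  row 7 [0111]: ((1 IMPLIES (1 AND 0)) XOR 1) -> 1
  row 8 [1000]: ((0 IMPLIES (0 AND 1)) XOR 0) -> 1
  row 9 [1001]: ((0 IMPLIES (0 AND 1)) XOR 1) -> 0
  row 10 [1010]: ((0 IMPLIES (0 AND 1)) XOR 0) -> 1
  row 11 [1011]: ((0 IMPLIES (0 AND 1)) XOR 1) -> 0
  row 12 [1100]: ((1 IMPLIES (1 AND 1)) XOR 0) -> 1
  row 13 [1101]: ((1 IMPLIES (1 AND 1)) XOR 1) -> 0
  row 14 [1110]: ((1 IMPLIES (1 AND 1)) XOR 0) -> 1
  row 15 [1111]: ((1 IMPLIES (1 AND 1)) XOR 1) -> 0
Full result column, 4 rows per line (P1,P2 fixed per line; P3,P4 runs 00..11 left to right):
  rows 0-3 [P1,P2=00]: 1010  = hex A
  rows 4-7 [P1,P2=01]: 0101  = hex 5
  rows 8-11 [P1,P2=10]: 1010  = hex A
  rows 12-15 [P1,P2=11]: 1010  = hex A
Output column (row 0 .. row 15) = 1010010110101010
Output column grouped in 4s = 1010 0101 1010 1010 = 0xA5AA
Convert to decimal digit by digit (value = value*16 + digit):
  A -> 10
  10*16 + 5 = 165
  165*16 + 10 (A) = 2650
  2650*16 + 10 (A) = 42410
Decimal = 42410

42410


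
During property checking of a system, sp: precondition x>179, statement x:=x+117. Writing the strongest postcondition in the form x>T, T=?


Formula: sp(P, x:=E) = exists old_x. (x = E[old_x/x]) AND P[old_x/x] (old_x is the value of x before the assignment; eliminate old_x by solving x = E[old_x/x] for old_x)
Step 1: Precondition P: x>179, i.e. old_x > 179
Step 2: Assignment gives x = old_x + 117, so old_x = x - 117
Step 3: Substitute into P: x - 117 > 179
Step 4: Simplify: x > 179+117 = 296

296


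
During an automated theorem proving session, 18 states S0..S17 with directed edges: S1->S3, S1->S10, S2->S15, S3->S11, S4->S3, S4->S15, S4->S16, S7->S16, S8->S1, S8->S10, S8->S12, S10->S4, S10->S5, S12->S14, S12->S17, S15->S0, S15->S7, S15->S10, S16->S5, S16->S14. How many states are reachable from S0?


BFS from S0:
  layer 0: {S0}
Reachable set: {S0}
Count = 1

1


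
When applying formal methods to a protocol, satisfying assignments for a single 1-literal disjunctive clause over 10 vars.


Step 1: Total=2^10=1024
Step 2: Unsat when all 1 false: 2^9=512
Step 3: Sat=1024-512=512

512


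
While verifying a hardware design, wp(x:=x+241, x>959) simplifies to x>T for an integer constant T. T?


Formula: wp(x:=E, P) = P[E/x] (substitute E for x in postcondition)
Step 1: Postcondition: x>959
Step 2: Substitute x+241 for x: x+241>959
Step 3: Solve for x: x > 959-241 = 718

718


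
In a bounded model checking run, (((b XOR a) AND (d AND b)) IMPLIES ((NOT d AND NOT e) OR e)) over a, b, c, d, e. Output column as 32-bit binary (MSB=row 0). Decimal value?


Formula: (((b XOR a) AND (d AND b)) IMPLIES ((NOT d AND NOT e) OR e)) over a, b, c, d, e (32 rows)
Evaluate each row (bits = a,b,c,d,e, MSB first):
  row 0 [00000]: (((0 XOR 0) AND (0 AND 0)) IMPLIES ((NOT 0 AND NOT 0) OR 0)) -> 1
  row 1 [00001]: (((0 XOR 0) AND (0 AND 0)) IMPLIES ((NOT 0 AND NOT 1) OR 1)) -> 1
  row 2 [00010]: (((0 XOR 0) AND (1 AND 0)) IMPLIES ((NOT 1 AND NOT 0) OR 0)) -> 1
  row 3 [00011]: (((0 XOR 0) AND (1 AND 0)) IMPLIES ((NOT 1 AND NOT 1) OR 1)) -> 1
  row 4 [00100]: (((0 XOR 0) AND (0 AND 0)) IMPLIES ((NOT 0 AND NOT 0) OR 0)) -> 1
  row 5 [00101]: (((0 XOR 0) AND (0 AND 0)) IMPLIES ((NOT 0 AND NOT 1) OR 1)) -> 1
  row 6 [00110]: (((0 XOR 0) AND (1 AND 0)) IMPLIES ((NOT 1 AND NOT 0) OR 0)) -> 1
  row 7 [00111]: (((0 XOR 0) AND (1 AND 0)) IMPLIES ((NOT 1 AND NOT 1) OR 1)) -> 1
  row 8 [01000]: (((1 XOR 0) AND (0 AND 1)) IMPLIES ((NOT 0 AND NOT 0) OR 0)) -> 1
  row 9 [01001]: (((1 XOR 0) AND (0 AND 1)) IMPLIES ((NOT 0 AND NOT 1) OR 1)) -> 1
  row 10 [01010]: (((1 XOR 0) AND (1 AND 1)) IMPLIES ((NOT 1 AND NOT 0) OR 0)) -> 0
  row 11 [01011]: (((1 XOR 0) AND (1 AND 1)) IMPLIES ((NOT 1 AND NOT 1) OR 1)) -> 1
  row 12 [01100]: (((1 XOR 0) AND (0 AND 1)) IMPLIES ((NOT 0 AND NOT 0) OR 0)) -> 1
  row 13 [01101]: (((1 XOR 0) AND (0 AND 1)) IMPLIES ((NOT 0 AND NOT 1) OR 1)) -> 1
  row 14 [01110]: (((1 XOR 0) AND (1 AND 1)) IMPLIES ((NOT 1 AND NOT 0) OR 0)) -> 0
  row 15 [01111]: (((1 XOR 0) AND (1 AND 1)) IMPLIES ((NOT 1 AND NOT 1) OR 1)) -> 1
  row 16 [10000]: (((0 XOR 1) AND (0 AND 0)) IMPLIES ((NOT 0 AND NOT 0) OR 0)) -> 1
  row 17 [10001]: (((0 XOR 1) AND (0 AND 0)) IMPLIES ((NOT 0 AND NOT 1) OR 1)) -> 1
  row 18 [10010]: (((0 XOR 1) AND (1 AND 0)) IMPLIES ((NOT 1 AND NOT 0) OR 0)) -> 1
  row 19 [10011]: (((0 XOR 1) AND (1 AND 0)) IMPLIES ((NOT 1 AND NOT 1) OR 1)) -> 1
  row 20 [10100]: (((0 XOR 1) AND (0 AND 0)) IMPLIES ((NOT 0 AND NOT 0) OR 0)) -> 1
  row 21 [10101]: (((0 XOR 1) AND (0 AND 0)) IMPLIES ((NOT 0 AND NOT 1) OR 1)) -> 1
  row 22 [10110]: (((0 XOR 1) AND (1 AND 0)) IMPLIES ((NOT 1 AND NOT 0) OR 0)) -> 1
  row 23 [10111]: (((0 XOR 1) AND (1 AND 0)) IMPLIES ((NOT 1 AND NOT 1) OR 1)) -> 1
  row 24 [11000]: (((1 XOR 1) AND (0 AND 1)) IMPLIES ((NOT 0 AND NOT 0) OR 0)) -> 1
  row 25 [11001]: (((1 XOR 1) AND (0 AND 1)) IMPLIES ((NOT 0 AND NOT 1) OR 1)) -> 1
  row 26 [11010]: (((1 XOR 1) AND (1 AND 1)) IMPLIES ((NOT 1 AND NOT 0) OR 0)) -> 1
  row 27 [11011]: (((1 XOR 1) AND (1 AND 1)) IMPLIES ((NOT 1 AND NOT 1) OR 1)) -> 1
  row 28 [11100]: (((1 XOR 1) AND (0 AND 1)) IMPLIES ((NOT 0 AND NOT 0) OR 0)) -> 1
  row 29 [11101]: (((1 XOR 1) AND (0 AND 1)) IMPLIES ((NOT 0 AND NOT 1) OR 1)) -> 1
  row 30 [11110]: (((1 XOR 1) AND (1 AND 1)) IMPLIES ((NOT 1 AND NOT 0) OR 0)) -> 1
  row 31 [11111]: (((1 XOR 1) AND (1 AND 1)) IMPLIES ((NOT 1 AND NOT 1) OR 1)) -> 1
Full result column, 4 rows per line (a,b,c fixed per line; d,e runs 00..11 left to right):
  rows 0-3 [a,b,c=000]: 1111  = hex F
  rows 4-7 [a,b,c=001]: 1111  = hex F
  rows 8-11 [a,b,c=010]: 1101  = hex D
  rows 12-15 [a,b,c=011]: 1101  = hex D
  rows 16-19 [a,b,c=100]: 1111  = hex F
  rows 20-23 [a,b,c=101]: 1111  = hex F
  rows 24-27 [a,b,c=110]: 1111  = hex F
  rows 28-31 [a,b,c=111]: 1111  = hex F
Output column (row 0 .. row 31) = 11111111110111011111111111111111
Output column grouped in 4s = 1111 1111 1101 1101 1111 1111 1111 1111 = 0xFFDDFFFF
Convert to decimal digit by digit (value = value*16 + digit):
  F -> 15
  15*16 + 15 (F) = 255
  255*16 + 13 (D) = 4093
  4093*16 + 13 (D) = 65501
  65501*16 + 15 (F) = 1048031
  1048031*16 + 15 (F) = 16768511
  16768511*16 + 15 (F) = 268296191
  268296191*16 + 15 (F) = 4292739071
Decimal = 4292739071

4292739071
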